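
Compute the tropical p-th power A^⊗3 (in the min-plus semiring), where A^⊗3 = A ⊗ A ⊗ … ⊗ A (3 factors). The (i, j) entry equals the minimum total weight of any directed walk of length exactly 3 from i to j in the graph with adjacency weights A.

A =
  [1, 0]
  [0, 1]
A^⊗3 =
  [1, 0]
  [0, 1]

Each entry (A^⊗3)_ij equals the minimum over all length-3 walks i = v_0 → v_1 → … → v_3 = j of Σ_t A[v_t][v_{t+1}]. For example, for (i, j) = (0, 1) we minimise over 4 possible intermediate vertex sequences; the minimum is 0, attained along the walk 0 → 1 → 0 → 1.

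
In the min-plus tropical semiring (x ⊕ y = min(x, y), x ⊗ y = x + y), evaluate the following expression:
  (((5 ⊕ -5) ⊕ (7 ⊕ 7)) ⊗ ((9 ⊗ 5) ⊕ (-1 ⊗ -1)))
(((5 ⊕ -5) ⊕ (7 ⊕ 7)) ⊗ ((9 ⊗ 5) ⊕ (-1 ⊗ -1))) = -7

Expand innermost to outermost. Recall ⊕ takes the minimum of its arguments and ⊗ takes their sum. Working out the expression (((5 ⊕ -5) ⊕ (7 ⊕ 7)) ⊗ ((9 ⊗ 5) ⊕ (-1 ⊗ -1))) gives -7.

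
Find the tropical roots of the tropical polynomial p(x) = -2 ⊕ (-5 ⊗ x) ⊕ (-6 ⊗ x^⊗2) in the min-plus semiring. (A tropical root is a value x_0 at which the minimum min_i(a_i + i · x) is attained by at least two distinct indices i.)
Roots: {1, 3}

Each tropical root is a break point of the lower envelope of the lines y = a_i + i · x (there are 3 lines, with slopes 0, 1, ..., 2). Only the lines that attain the minimum somewhere contribute to roots; other lines are dominated. Here the surviving (envelope) indices are i = 2, i = 1, i = 0.
Intersections between consecutive envelope lines give the roots: for adjacent envelope indices i < j the intersection is x = (a_i − a_j) / (j − i). Reading off the sorted break points: {1, 3}.
Verification: at each break x_0, at least two indices attain the minimum of min_i(a_i + i · x_0).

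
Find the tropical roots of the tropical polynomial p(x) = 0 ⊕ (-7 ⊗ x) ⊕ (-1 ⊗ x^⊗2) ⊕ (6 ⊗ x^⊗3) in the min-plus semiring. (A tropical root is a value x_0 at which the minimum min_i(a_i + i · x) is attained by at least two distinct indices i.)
Roots: {-7, -6, 7}

Each tropical root is a break point of the lower envelope of the lines y = a_i + i · x (there are 4 lines, with slopes 0, 1, ..., 3). Only the lines that attain the minimum somewhere contribute to roots; other lines are dominated. Here the surviving (envelope) indices are i = 3, i = 2, i = 1, i = 0.
Intersections between consecutive envelope lines give the roots: for adjacent envelope indices i < j the intersection is x = (a_i − a_j) / (j − i). Reading off the sorted break points: {-7, -6, 7}.
Verification: at each break x_0, at least two indices attain the minimum of min_i(a_i + i · x_0).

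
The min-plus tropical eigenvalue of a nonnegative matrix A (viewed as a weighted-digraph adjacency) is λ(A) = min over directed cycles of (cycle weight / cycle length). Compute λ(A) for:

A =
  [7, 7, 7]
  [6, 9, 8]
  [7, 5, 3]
λ(A) = 3

Enumerate directed cycles and compute their means (weight / length). Sample:
  cycle 0 → 0: weight = 7, length = 1, mean = 7/1 ≈ 7.000
  cycle 1 → 1: weight = 9, length = 1, mean = 9/1 ≈ 9.000
  cycle 2 → 2: weight = 3, length = 1, mean = 3/1 ≈ 3.000
  cycle 0 → 1 → 0: weight = 13, length = 2, mean = 13/2 ≈ 6.500
  cycle 0 → 2 → 0: weight = 14, length = 2, mean = 14/2 ≈ 7.000
  cycle 1 → 0 → 1: weight = 13, length = 2, mean = 13/2 ≈ 6.500
Minimum mean = 3.000, attained e.g. along the cycle 2 → 2 with weight 3 and length 1. So λ(A) = 3/1 = 3.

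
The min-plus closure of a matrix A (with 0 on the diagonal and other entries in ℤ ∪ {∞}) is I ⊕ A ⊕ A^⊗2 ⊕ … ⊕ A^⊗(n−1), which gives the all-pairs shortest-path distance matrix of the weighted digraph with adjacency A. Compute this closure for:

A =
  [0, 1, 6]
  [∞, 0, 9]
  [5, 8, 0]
Closure =
  [0, 1, 6]
  [14, 0, 9]
  [5, 6, 0]

This is the Floyd-Warshall all-pairs shortest-path computation. For each intermediate vertex k = 0, 1, …, 2, update dist[i][j] ← min(dist[i][j], dist[i][k] + dist[k][j]). The final matrix gives, for each (i, j), the minimum total weight of any directed path from i to j (possibly empty when i = j).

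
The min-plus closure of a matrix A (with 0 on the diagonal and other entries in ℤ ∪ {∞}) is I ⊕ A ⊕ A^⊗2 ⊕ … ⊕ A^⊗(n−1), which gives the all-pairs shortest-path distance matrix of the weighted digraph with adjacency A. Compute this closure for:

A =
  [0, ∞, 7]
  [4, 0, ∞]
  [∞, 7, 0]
Closure =
  [0, 14, 7]
  [4, 0, 11]
  [11, 7, 0]

This is the Floyd-Warshall all-pairs shortest-path computation. For each intermediate vertex k = 0, 1, …, 2, update dist[i][j] ← min(dist[i][j], dist[i][k] + dist[k][j]). The final matrix gives, for each (i, j), the minimum total weight of any directed path from i to j (possibly empty when i = j).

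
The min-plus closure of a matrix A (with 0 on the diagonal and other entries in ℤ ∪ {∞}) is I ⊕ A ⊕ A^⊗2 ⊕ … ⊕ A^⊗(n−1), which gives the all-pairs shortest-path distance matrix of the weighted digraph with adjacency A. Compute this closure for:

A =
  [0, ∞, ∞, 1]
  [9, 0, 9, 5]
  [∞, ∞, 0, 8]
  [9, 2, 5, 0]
Closure =
  [0, 3, 6, 1]
  [9, 0, 9, 5]
  [17, 10, 0, 8]
  [9, 2, 5, 0]

This is the Floyd-Warshall all-pairs shortest-path computation. For each intermediate vertex k = 0, 1, …, 3, update dist[i][j] ← min(dist[i][j], dist[i][k] + dist[k][j]). The final matrix gives, for each (i, j), the minimum total weight of any directed path from i to j (possibly empty when i = j).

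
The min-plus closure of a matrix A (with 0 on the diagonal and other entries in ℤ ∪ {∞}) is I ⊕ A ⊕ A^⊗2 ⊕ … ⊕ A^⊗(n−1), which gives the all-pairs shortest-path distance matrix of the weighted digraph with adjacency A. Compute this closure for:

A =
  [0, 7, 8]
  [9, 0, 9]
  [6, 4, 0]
Closure =
  [0, 7, 8]
  [9, 0, 9]
  [6, 4, 0]

This is the Floyd-Warshall all-pairs shortest-path computation. For each intermediate vertex k = 0, 1, …, 2, update dist[i][j] ← min(dist[i][j], dist[i][k] + dist[k][j]). The final matrix gives, for each (i, j), the minimum total weight of any directed path from i to j (possibly empty when i = j).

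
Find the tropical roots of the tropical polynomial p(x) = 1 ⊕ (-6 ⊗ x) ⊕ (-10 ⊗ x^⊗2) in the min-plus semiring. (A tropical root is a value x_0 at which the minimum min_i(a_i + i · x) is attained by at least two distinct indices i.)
Roots: {4, 7}

Each tropical root is a break point of the lower envelope of the lines y = a_i + i · x (there are 3 lines, with slopes 0, 1, ..., 2). Only the lines that attain the minimum somewhere contribute to roots; other lines are dominated. Here the surviving (envelope) indices are i = 2, i = 1, i = 0.
Intersections between consecutive envelope lines give the roots: for adjacent envelope indices i < j the intersection is x = (a_i − a_j) / (j − i). Reading off the sorted break points: {4, 7}.
Verification: at each break x_0, at least two indices attain the minimum of min_i(a_i + i · x_0).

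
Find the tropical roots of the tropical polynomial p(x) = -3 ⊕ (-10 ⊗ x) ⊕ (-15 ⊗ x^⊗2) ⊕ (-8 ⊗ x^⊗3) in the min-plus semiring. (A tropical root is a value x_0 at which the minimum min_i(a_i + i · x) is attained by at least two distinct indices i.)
Roots: {-7, 5, 7}

Each tropical root is a break point of the lower envelope of the lines y = a_i + i · x (there are 4 lines, with slopes 0, 1, ..., 3). Only the lines that attain the minimum somewhere contribute to roots; other lines are dominated. Here the surviving (envelope) indices are i = 3, i = 2, i = 1, i = 0.
Intersections between consecutive envelope lines give the roots: for adjacent envelope indices i < j the intersection is x = (a_i − a_j) / (j − i). Reading off the sorted break points: {-7, 5, 7}.
Verification: at each break x_0, at least two indices attain the minimum of min_i(a_i + i · x_0).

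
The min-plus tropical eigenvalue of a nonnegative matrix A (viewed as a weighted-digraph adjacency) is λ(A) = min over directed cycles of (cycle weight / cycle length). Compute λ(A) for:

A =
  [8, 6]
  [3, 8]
λ(A) = 9/2

Enumerate directed cycles and compute their means (weight / length). Sample:
  cycle 0 → 0: weight = 8, length = 1, mean = 8/1 ≈ 8.000
  cycle 1 → 1: weight = 8, length = 1, mean = 8/1 ≈ 8.000
  cycle 0 → 1 → 0: weight = 9, length = 2, mean = 9/2 ≈ 4.500
  cycle 1 → 0 → 1: weight = 9, length = 2, mean = 9/2 ≈ 4.500
Minimum mean = 4.500, attained e.g. along the cycle 0 → 1 → 0 with weight 9 and length 2. So λ(A) = 9/2 = 9/2.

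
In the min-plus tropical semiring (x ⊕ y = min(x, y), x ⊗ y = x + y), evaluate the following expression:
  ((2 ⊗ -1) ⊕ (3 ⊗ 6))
((2 ⊗ -1) ⊕ (3 ⊗ 6)) = 1

Expand innermost to outermost. Recall ⊕ takes the minimum of its arguments and ⊗ takes their sum. Working out the expression ((2 ⊗ -1) ⊕ (3 ⊗ 6)) gives 1.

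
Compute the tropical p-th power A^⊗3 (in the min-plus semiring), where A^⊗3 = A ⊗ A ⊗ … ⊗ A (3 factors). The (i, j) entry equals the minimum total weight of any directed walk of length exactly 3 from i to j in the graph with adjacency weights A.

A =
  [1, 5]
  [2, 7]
A^⊗3 =
  [3, 7]
  [4, 8]

Each entry (A^⊗3)_ij equals the minimum over all length-3 walks i = v_0 → v_1 → … → v_3 = j of Σ_t A[v_t][v_{t+1}]. For example, for (i, j) = (0, 1) we minimise over 4 possible intermediate vertex sequences; the minimum is 7, attained along the walk 0 → 0 → 0 → 1.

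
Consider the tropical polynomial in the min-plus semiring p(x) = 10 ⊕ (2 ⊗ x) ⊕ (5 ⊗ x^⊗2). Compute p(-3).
p(-3) = -1

A tropical monomial a ⊗ x^⊗i evaluates to a + i · x. Evaluating each term at x = -3:
  Term 0 contributes 10 + 0 · -3 = 10
  Term 1 contributes 2 + 1 · -3 = -1
  Term 2 contributes 5 + 2 · -3 = -1
p(-3) = ⊕ of these = min[10, -1, -1] = -1.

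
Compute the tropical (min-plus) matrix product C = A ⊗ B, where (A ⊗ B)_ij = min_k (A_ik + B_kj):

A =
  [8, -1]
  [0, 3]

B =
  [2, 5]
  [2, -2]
A ⊗ B =
  [1, -3]
  [2, 1]

Apply the min-plus product entry-by-entry:
  C[0][0] = min over k of (A[0][0] + B[0][0] = 8 + 2 = 10, A[0][1] + B[1][0] = -1 + 2 = 1) = 1 (attained at k = 1)
  C[0][1] = min over k of (A[0][0] + B[0][1] = 8 + 5 = 13, A[0][1] + B[1][1] = -1 + -2 = -3) = -3 (attained at k = 1)
  C[1][0] = min over k of (A[1][0] + B[0][0] = 0 + 2 = 2, A[1][1] + B[1][0] = 3 + 2 = 5) = 2 (attained at k = 0)
  C[1][1] = min over k of (A[1][0] + B[0][1] = 0 + 5 = 5, A[1][1] + B[1][1] = 3 + -2 = 1) = 1 (attained at k = 1)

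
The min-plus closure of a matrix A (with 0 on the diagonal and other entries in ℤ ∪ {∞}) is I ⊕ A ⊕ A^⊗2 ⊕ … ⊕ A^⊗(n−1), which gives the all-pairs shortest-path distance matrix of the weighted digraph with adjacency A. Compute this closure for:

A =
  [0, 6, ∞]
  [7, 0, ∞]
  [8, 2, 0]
Closure =
  [0, 6, ∞]
  [7, 0, ∞]
  [8, 2, 0]

This is the Floyd-Warshall all-pairs shortest-path computation. For each intermediate vertex k = 0, 1, …, 2, update dist[i][j] ← min(dist[i][j], dist[i][k] + dist[k][j]). The final matrix gives, for each (i, j), the minimum total weight of any directed path from i to j (possibly empty when i = j).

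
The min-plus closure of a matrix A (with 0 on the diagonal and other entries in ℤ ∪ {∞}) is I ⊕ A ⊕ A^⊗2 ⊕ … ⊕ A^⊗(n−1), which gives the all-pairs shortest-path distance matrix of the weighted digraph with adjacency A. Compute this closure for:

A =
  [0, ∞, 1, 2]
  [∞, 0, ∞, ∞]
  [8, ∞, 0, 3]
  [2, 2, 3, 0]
Closure =
  [0, 4, 1, 2]
  [∞, 0, ∞, ∞]
  [5, 5, 0, 3]
  [2, 2, 3, 0]

This is the Floyd-Warshall all-pairs shortest-path computation. For each intermediate vertex k = 0, 1, …, 3, update dist[i][j] ← min(dist[i][j], dist[i][k] + dist[k][j]). The final matrix gives, for each (i, j), the minimum total weight of any directed path from i to j (possibly empty when i = j).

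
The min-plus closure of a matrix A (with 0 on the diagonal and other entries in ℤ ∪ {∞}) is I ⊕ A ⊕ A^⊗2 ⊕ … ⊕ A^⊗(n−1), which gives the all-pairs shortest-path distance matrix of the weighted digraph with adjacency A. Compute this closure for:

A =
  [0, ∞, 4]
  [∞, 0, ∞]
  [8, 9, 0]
Closure =
  [0, 13, 4]
  [∞, 0, ∞]
  [8, 9, 0]

This is the Floyd-Warshall all-pairs shortest-path computation. For each intermediate vertex k = 0, 1, …, 2, update dist[i][j] ← min(dist[i][j], dist[i][k] + dist[k][j]). The final matrix gives, for each (i, j), the minimum total weight of any directed path from i to j (possibly empty when i = j).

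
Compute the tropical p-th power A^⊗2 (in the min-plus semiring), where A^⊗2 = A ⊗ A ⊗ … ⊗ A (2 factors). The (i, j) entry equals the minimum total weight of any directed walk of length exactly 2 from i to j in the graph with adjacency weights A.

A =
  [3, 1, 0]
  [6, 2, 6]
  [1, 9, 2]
A^⊗2 =
  [1, 3, 2]
  [7, 4, 6]
  [3, 2, 1]

Each entry (A^⊗2)_ij equals the minimum over all length-2 walks i = v_0 → v_1 → … → v_2 = j of Σ_t A[v_t][v_{t+1}]. For example, for (i, j) = (0, 2) we minimise over 3 possible intermediate vertex sequences; the minimum is 2, attained along the walk 0 → 2 → 2.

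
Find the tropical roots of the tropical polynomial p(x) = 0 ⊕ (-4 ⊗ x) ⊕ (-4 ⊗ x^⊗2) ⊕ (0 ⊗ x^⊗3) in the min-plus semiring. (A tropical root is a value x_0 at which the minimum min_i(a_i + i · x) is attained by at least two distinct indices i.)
Roots: {-4, 0, 4}

Each tropical root is a break point of the lower envelope of the lines y = a_i + i · x (there are 4 lines, with slopes 0, 1, ..., 3). Only the lines that attain the minimum somewhere contribute to roots; other lines are dominated. Here the surviving (envelope) indices are i = 3, i = 2, i = 1, i = 0.
Intersections between consecutive envelope lines give the roots: for adjacent envelope indices i < j the intersection is x = (a_i − a_j) / (j − i). Reading off the sorted break points: {-4, 0, 4}.
Verification: at each break x_0, at least two indices attain the minimum of min_i(a_i + i · x_0).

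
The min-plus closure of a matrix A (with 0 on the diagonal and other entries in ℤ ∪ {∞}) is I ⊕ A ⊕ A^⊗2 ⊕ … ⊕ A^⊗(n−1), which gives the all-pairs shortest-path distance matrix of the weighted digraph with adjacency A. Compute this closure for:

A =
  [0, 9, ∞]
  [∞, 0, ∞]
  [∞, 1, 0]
Closure =
  [0, 9, ∞]
  [∞, 0, ∞]
  [∞, 1, 0]

This is the Floyd-Warshall all-pairs shortest-path computation. For each intermediate vertex k = 0, 1, …, 2, update dist[i][j] ← min(dist[i][j], dist[i][k] + dist[k][j]). The final matrix gives, for each (i, j), the minimum total weight of any directed path from i to j (possibly empty when i = j).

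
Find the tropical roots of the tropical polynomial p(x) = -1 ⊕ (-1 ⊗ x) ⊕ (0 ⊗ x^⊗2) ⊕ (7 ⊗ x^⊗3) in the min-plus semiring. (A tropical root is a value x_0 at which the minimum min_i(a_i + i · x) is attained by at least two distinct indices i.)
Roots: {-7, -1, 0}

Each tropical root is a break point of the lower envelope of the lines y = a_i + i · x (there are 4 lines, with slopes 0, 1, ..., 3). Only the lines that attain the minimum somewhere contribute to roots; other lines are dominated. Here the surviving (envelope) indices are i = 3, i = 2, i = 1, i = 0.
Intersections between consecutive envelope lines give the roots: for adjacent envelope indices i < j the intersection is x = (a_i − a_j) / (j − i). Reading off the sorted break points: {-7, -1, 0}.
Verification: at each break x_0, at least two indices attain the minimum of min_i(a_i + i · x_0).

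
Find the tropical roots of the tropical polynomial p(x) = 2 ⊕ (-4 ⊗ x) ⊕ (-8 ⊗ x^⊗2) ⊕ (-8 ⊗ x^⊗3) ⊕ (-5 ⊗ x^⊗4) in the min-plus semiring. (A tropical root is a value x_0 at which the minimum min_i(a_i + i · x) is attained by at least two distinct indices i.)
Roots: {-3, 0, 4, 6}

Each tropical root is a break point of the lower envelope of the lines y = a_i + i · x (there are 5 lines, with slopes 0, 1, ..., 4). Only the lines that attain the minimum somewhere contribute to roots; other lines are dominated. Here the surviving (envelope) indices are i = 4, i = 3, i = 2, i = 1, i = 0.
Intersections between consecutive envelope lines give the roots: for adjacent envelope indices i < j the intersection is x = (a_i − a_j) / (j − i). Reading off the sorted break points: {-3, 0, 4, 6}.
Verification: at each break x_0, at least two indices attain the minimum of min_i(a_i + i · x_0).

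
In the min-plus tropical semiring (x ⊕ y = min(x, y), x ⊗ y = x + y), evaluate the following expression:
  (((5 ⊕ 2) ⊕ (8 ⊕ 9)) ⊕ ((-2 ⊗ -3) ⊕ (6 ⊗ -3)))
(((5 ⊕ 2) ⊕ (8 ⊕ 9)) ⊕ ((-2 ⊗ -3) ⊕ (6 ⊗ -3))) = -5

Expand innermost to outermost. Recall ⊕ takes the minimum of its arguments and ⊗ takes their sum. Working out the expression (((5 ⊕ 2) ⊕ (8 ⊕ 9)) ⊕ ((-2 ⊗ -3) ⊕ (6 ⊗ -3))) gives -5.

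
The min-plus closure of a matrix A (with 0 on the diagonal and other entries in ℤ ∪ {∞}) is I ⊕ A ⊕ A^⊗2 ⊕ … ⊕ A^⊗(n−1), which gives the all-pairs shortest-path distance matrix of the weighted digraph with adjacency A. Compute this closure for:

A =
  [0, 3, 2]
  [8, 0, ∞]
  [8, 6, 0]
Closure =
  [0, 3, 2]
  [8, 0, 10]
  [8, 6, 0]

This is the Floyd-Warshall all-pairs shortest-path computation. For each intermediate vertex k = 0, 1, …, 2, update dist[i][j] ← min(dist[i][j], dist[i][k] + dist[k][j]). The final matrix gives, for each (i, j), the minimum total weight of any directed path from i to j (possibly empty when i = j).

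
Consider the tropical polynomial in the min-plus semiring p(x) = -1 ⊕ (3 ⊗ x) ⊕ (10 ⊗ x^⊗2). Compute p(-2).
p(-2) = -1

A tropical monomial a ⊗ x^⊗i evaluates to a + i · x. Evaluating each term at x = -2:
  Term 0 contributes -1 + 0 · -2 = -1
  Term 1 contributes 3 + 1 · -2 = 1
  Term 2 contributes 10 + 2 · -2 = 6
p(-2) = ⊕ of these = min[-1, 1, 6] = -1.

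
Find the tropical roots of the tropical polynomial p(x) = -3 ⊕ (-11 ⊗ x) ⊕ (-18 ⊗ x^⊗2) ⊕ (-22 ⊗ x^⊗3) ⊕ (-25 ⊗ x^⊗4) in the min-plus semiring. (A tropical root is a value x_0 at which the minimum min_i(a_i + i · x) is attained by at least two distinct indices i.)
Roots: {3, 4, 7, 8}

Each tropical root is a break point of the lower envelope of the lines y = a_i + i · x (there are 5 lines, with slopes 0, 1, ..., 4). Only the lines that attain the minimum somewhere contribute to roots; other lines are dominated. Here the surviving (envelope) indices are i = 4, i = 3, i = 2, i = 1, i = 0.
Intersections between consecutive envelope lines give the roots: for adjacent envelope indices i < j the intersection is x = (a_i − a_j) / (j − i). Reading off the sorted break points: {3, 4, 7, 8}.
Verification: at each break x_0, at least two indices attain the minimum of min_i(a_i + i · x_0).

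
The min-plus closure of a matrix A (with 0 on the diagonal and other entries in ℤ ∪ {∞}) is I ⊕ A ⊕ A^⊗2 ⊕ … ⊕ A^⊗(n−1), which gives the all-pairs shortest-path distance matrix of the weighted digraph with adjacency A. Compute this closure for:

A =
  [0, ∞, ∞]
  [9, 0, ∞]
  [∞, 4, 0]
Closure =
  [0, ∞, ∞]
  [9, 0, ∞]
  [13, 4, 0]

This is the Floyd-Warshall all-pairs shortest-path computation. For each intermediate vertex k = 0, 1, …, 2, update dist[i][j] ← min(dist[i][j], dist[i][k] + dist[k][j]). The final matrix gives, for each (i, j), the minimum total weight of any directed path from i to j (possibly empty when i = j).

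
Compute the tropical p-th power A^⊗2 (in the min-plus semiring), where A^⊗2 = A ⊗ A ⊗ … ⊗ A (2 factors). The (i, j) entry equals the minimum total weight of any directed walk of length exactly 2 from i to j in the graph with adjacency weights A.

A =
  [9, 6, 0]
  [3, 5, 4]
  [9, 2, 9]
A^⊗2 =
  [9, 2, 9]
  [8, 6, 3]
  [5, 7, 6]

Each entry (A^⊗2)_ij equals the minimum over all length-2 walks i = v_0 → v_1 → … → v_2 = j of Σ_t A[v_t][v_{t+1}]. For example, for (i, j) = (0, 2) we minimise over 3 possible intermediate vertex sequences; the minimum is 9, attained along the walk 0 → 0 → 2.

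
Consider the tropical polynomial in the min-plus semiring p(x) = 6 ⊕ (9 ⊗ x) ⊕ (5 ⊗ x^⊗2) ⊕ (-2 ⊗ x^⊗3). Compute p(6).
p(6) = 6

A tropical monomial a ⊗ x^⊗i evaluates to a + i · x. Evaluating each term at x = 6:
  Term 0 contributes 6 + 0 · 6 = 6
  Term 1 contributes 9 + 1 · 6 = 15
  Term 2 contributes 5 + 2 · 6 = 17
  Term 3 contributes -2 + 3 · 6 = 16
p(6) = ⊕ of these = min[6, 15, 17, 16] = 6.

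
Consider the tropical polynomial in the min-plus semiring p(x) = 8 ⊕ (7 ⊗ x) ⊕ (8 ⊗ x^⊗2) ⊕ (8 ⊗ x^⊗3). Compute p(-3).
p(-3) = -1

A tropical monomial a ⊗ x^⊗i evaluates to a + i · x. Evaluating each term at x = -3:
  Term 0 contributes 8 + 0 · -3 = 8
  Term 1 contributes 7 + 1 · -3 = 4
  Term 2 contributes 8 + 2 · -3 = 2
  Term 3 contributes 8 + 3 · -3 = -1
p(-3) = ⊕ of these = min[8, 4, 2, -1] = -1.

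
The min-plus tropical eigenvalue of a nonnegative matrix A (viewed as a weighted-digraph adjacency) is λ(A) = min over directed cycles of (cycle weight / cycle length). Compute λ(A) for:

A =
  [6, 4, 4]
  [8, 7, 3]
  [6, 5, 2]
λ(A) = 2

Enumerate directed cycles and compute their means (weight / length). Sample:
  cycle 0 → 0: weight = 6, length = 1, mean = 6/1 ≈ 6.000
  cycle 1 → 1: weight = 7, length = 1, mean = 7/1 ≈ 7.000
  cycle 2 → 2: weight = 2, length = 1, mean = 2/1 ≈ 2.000
  cycle 0 → 1 → 0: weight = 12, length = 2, mean = 12/2 ≈ 6.000
  cycle 0 → 2 → 0: weight = 10, length = 2, mean = 10/2 ≈ 5.000
  cycle 1 → 0 → 1: weight = 12, length = 2, mean = 12/2 ≈ 6.000
Minimum mean = 2.000, attained e.g. along the cycle 2 → 2 with weight 2 and length 1. So λ(A) = 2/1 = 2.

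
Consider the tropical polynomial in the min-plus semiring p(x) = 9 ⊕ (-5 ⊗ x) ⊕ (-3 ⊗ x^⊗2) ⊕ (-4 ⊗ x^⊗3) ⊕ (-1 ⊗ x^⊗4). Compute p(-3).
p(-3) = -13

A tropical monomial a ⊗ x^⊗i evaluates to a + i · x. Evaluating each term at x = -3:
  Term 0 contributes 9 + 0 · -3 = 9
  Term 1 contributes -5 + 1 · -3 = -8
  Term 2 contributes -3 + 2 · -3 = -9
  Term 3 contributes -4 + 3 · -3 = -13
  Term 4 contributes -1 + 4 · -3 = -13
p(-3) = ⊕ of these = min[9, -8, -9, -13, -13] = -13.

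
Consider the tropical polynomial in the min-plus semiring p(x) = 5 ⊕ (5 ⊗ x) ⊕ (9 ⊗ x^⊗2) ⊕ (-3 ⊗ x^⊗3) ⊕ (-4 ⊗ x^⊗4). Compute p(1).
p(1) = 0

A tropical monomial a ⊗ x^⊗i evaluates to a + i · x. Evaluating each term at x = 1:
  Term 0 contributes 5 + 0 · 1 = 5
  Term 1 contributes 5 + 1 · 1 = 6
  Term 2 contributes 9 + 2 · 1 = 11
  Term 3 contributes -3 + 3 · 1 = 0
  Term 4 contributes -4 + 4 · 1 = 0
p(1) = ⊕ of these = min[5, 6, 11, 0, 0] = 0.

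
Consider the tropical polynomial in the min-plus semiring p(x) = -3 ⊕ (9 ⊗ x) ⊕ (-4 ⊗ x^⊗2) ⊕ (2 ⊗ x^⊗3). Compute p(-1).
p(-1) = -6

A tropical monomial a ⊗ x^⊗i evaluates to a + i · x. Evaluating each term at x = -1:
  Term 0 contributes -3 + 0 · -1 = -3
  Term 1 contributes 9 + 1 · -1 = 8
  Term 2 contributes -4 + 2 · -1 = -6
  Term 3 contributes 2 + 3 · -1 = -1
p(-1) = ⊕ of these = min[-3, 8, -6, -1] = -6.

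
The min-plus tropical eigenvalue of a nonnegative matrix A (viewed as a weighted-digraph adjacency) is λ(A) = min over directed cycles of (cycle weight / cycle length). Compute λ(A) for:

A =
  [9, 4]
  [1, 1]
λ(A) = 1

Enumerate directed cycles and compute their means (weight / length). Sample:
  cycle 0 → 0: weight = 9, length = 1, mean = 9/1 ≈ 9.000
  cycle 1 → 1: weight = 1, length = 1, mean = 1/1 ≈ 1.000
  cycle 0 → 1 → 0: weight = 5, length = 2, mean = 5/2 ≈ 2.500
  cycle 1 → 0 → 1: weight = 5, length = 2, mean = 5/2 ≈ 2.500
Minimum mean = 1.000, attained e.g. along the cycle 1 → 1 with weight 1 and length 1. So λ(A) = 1/1 = 1.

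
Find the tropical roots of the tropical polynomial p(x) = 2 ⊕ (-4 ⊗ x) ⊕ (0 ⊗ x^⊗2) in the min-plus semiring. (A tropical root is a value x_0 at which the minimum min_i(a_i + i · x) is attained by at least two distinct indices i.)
Roots: {-4, 6}

Each tropical root is a break point of the lower envelope of the lines y = a_i + i · x (there are 3 lines, with slopes 0, 1, ..., 2). Only the lines that attain the minimum somewhere contribute to roots; other lines are dominated. Here the surviving (envelope) indices are i = 2, i = 1, i = 0.
Intersections between consecutive envelope lines give the roots: for adjacent envelope indices i < j the intersection is x = (a_i − a_j) / (j − i). Reading off the sorted break points: {-4, 6}.
Verification: at each break x_0, at least two indices attain the minimum of min_i(a_i + i · x_0).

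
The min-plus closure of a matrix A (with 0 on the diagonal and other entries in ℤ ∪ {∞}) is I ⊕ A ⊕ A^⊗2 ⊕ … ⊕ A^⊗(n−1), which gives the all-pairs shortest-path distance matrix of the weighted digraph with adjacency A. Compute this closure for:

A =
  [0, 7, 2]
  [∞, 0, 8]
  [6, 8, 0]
Closure =
  [0, 7, 2]
  [14, 0, 8]
  [6, 8, 0]

This is the Floyd-Warshall all-pairs shortest-path computation. For each intermediate vertex k = 0, 1, …, 2, update dist[i][j] ← min(dist[i][j], dist[i][k] + dist[k][j]). The final matrix gives, for each (i, j), the minimum total weight of any directed path from i to j (possibly empty when i = j).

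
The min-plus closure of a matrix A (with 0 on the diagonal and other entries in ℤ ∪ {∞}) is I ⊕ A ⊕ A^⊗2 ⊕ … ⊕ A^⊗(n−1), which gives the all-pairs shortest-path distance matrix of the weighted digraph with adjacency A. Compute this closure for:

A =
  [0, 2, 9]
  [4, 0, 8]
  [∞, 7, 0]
Closure =
  [0, 2, 9]
  [4, 0, 8]
  [11, 7, 0]

This is the Floyd-Warshall all-pairs shortest-path computation. For each intermediate vertex k = 0, 1, …, 2, update dist[i][j] ← min(dist[i][j], dist[i][k] + dist[k][j]). The final matrix gives, for each (i, j), the minimum total weight of any directed path from i to j (possibly empty when i = j).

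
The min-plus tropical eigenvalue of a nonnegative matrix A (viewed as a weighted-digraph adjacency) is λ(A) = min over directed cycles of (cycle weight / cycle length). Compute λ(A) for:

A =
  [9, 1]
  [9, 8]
λ(A) = 5

Enumerate directed cycles and compute their means (weight / length). Sample:
  cycle 0 → 0: weight = 9, length = 1, mean = 9/1 ≈ 9.000
  cycle 1 → 1: weight = 8, length = 1, mean = 8/1 ≈ 8.000
  cycle 0 → 1 → 0: weight = 10, length = 2, mean = 10/2 ≈ 5.000
  cycle 1 → 0 → 1: weight = 10, length = 2, mean = 10/2 ≈ 5.000
Minimum mean = 5.000, attained e.g. along the cycle 0 → 1 → 0 with weight 10 and length 2. So λ(A) = 10/2 = 5.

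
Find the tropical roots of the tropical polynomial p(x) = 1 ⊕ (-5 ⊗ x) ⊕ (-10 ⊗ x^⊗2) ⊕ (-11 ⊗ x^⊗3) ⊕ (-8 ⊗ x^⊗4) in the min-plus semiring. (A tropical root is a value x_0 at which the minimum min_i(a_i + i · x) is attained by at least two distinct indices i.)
Roots: {-3, 1, 5, 6}

Each tropical root is a break point of the lower envelope of the lines y = a_i + i · x (there are 5 lines, with slopes 0, 1, ..., 4). Only the lines that attain the minimum somewhere contribute to roots; other lines are dominated. Here the surviving (envelope) indices are i = 4, i = 3, i = 2, i = 1, i = 0.
Intersections between consecutive envelope lines give the roots: for adjacent envelope indices i < j the intersection is x = (a_i − a_j) / (j − i). Reading off the sorted break points: {-3, 1, 5, 6}.
Verification: at each break x_0, at least two indices attain the minimum of min_i(a_i + i · x_0).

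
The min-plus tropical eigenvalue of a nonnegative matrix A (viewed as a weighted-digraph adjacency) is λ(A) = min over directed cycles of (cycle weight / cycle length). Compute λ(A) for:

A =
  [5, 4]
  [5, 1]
λ(A) = 1

Enumerate directed cycles and compute their means (weight / length). Sample:
  cycle 0 → 0: weight = 5, length = 1, mean = 5/1 ≈ 5.000
  cycle 1 → 1: weight = 1, length = 1, mean = 1/1 ≈ 1.000
  cycle 0 → 1 → 0: weight = 9, length = 2, mean = 9/2 ≈ 4.500
  cycle 1 → 0 → 1: weight = 9, length = 2, mean = 9/2 ≈ 4.500
Minimum mean = 1.000, attained e.g. along the cycle 1 → 1 with weight 1 and length 1. So λ(A) = 1/1 = 1.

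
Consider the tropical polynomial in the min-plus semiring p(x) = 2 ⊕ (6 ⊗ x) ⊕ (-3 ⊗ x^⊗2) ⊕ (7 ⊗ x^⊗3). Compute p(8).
p(8) = 2

A tropical monomial a ⊗ x^⊗i evaluates to a + i · x. Evaluating each term at x = 8:
  Term 0 contributes 2 + 0 · 8 = 2
  Term 1 contributes 6 + 1 · 8 = 14
  Term 2 contributes -3 + 2 · 8 = 13
  Term 3 contributes 7 + 3 · 8 = 31
p(8) = ⊕ of these = min[2, 14, 13, 31] = 2.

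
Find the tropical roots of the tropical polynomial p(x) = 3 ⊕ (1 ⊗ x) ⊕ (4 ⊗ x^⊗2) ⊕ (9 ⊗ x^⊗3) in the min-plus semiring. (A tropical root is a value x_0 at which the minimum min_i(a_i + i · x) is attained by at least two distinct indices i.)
Roots: {-5, -3, 2}

Each tropical root is a break point of the lower envelope of the lines y = a_i + i · x (there are 4 lines, with slopes 0, 1, ..., 3). Only the lines that attain the minimum somewhere contribute to roots; other lines are dominated. Here the surviving (envelope) indices are i = 3, i = 2, i = 1, i = 0.
Intersections between consecutive envelope lines give the roots: for adjacent envelope indices i < j the intersection is x = (a_i − a_j) / (j − i). Reading off the sorted break points: {-5, -3, 2}.
Verification: at each break x_0, at least two indices attain the minimum of min_i(a_i + i · x_0).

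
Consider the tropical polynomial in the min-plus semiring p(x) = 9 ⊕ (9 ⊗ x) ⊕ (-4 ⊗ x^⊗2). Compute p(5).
p(5) = 6

A tropical monomial a ⊗ x^⊗i evaluates to a + i · x. Evaluating each term at x = 5:
  Term 0 contributes 9 + 0 · 5 = 9
  Term 1 contributes 9 + 1 · 5 = 14
  Term 2 contributes -4 + 2 · 5 = 6
p(5) = ⊕ of these = min[9, 14, 6] = 6.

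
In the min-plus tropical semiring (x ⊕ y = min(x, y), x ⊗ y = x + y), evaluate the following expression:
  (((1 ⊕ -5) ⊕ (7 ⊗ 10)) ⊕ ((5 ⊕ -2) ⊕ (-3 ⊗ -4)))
(((1 ⊕ -5) ⊕ (7 ⊗ 10)) ⊕ ((5 ⊕ -2) ⊕ (-3 ⊗ -4))) = -7

Expand innermost to outermost. Recall ⊕ takes the minimum of its arguments and ⊗ takes their sum. Working out the expression (((1 ⊕ -5) ⊕ (7 ⊗ 10)) ⊕ ((5 ⊕ -2) ⊕ (-3 ⊗ -4))) gives -7.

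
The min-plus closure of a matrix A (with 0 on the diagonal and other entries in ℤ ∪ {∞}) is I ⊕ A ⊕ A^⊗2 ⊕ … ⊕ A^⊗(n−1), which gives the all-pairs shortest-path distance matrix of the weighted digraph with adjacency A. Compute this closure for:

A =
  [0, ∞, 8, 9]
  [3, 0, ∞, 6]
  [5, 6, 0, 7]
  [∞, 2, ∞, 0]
Closure =
  [0, 11, 8, 9]
  [3, 0, 11, 6]
  [5, 6, 0, 7]
  [5, 2, 13, 0]

This is the Floyd-Warshall all-pairs shortest-path computation. For each intermediate vertex k = 0, 1, …, 3, update dist[i][j] ← min(dist[i][j], dist[i][k] + dist[k][j]). The final matrix gives, for each (i, j), the minimum total weight of any directed path from i to j (possibly empty when i = j).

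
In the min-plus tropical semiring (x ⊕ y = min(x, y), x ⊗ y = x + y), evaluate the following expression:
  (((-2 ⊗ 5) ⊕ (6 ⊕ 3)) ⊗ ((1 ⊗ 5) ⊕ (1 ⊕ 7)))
(((-2 ⊗ 5) ⊕ (6 ⊕ 3)) ⊗ ((1 ⊗ 5) ⊕ (1 ⊕ 7))) = 4

Expand innermost to outermost. Recall ⊕ takes the minimum of its arguments and ⊗ takes their sum. Working out the expression (((-2 ⊗ 5) ⊕ (6 ⊕ 3)) ⊗ ((1 ⊗ 5) ⊕ (1 ⊕ 7))) gives 4.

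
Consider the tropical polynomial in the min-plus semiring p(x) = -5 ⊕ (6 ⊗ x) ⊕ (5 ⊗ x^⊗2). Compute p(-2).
p(-2) = -5

A tropical monomial a ⊗ x^⊗i evaluates to a + i · x. Evaluating each term at x = -2:
  Term 0 contributes -5 + 0 · -2 = -5
  Term 1 contributes 6 + 1 · -2 = 4
  Term 2 contributes 5 + 2 · -2 = 1
p(-2) = ⊕ of these = min[-5, 4, 1] = -5.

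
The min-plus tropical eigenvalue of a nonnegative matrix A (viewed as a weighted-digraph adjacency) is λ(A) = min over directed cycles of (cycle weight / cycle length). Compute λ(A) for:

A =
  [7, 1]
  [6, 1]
λ(A) = 1

Enumerate directed cycles and compute their means (weight / length). Sample:
  cycle 0 → 0: weight = 7, length = 1, mean = 7/1 ≈ 7.000
  cycle 1 → 1: weight = 1, length = 1, mean = 1/1 ≈ 1.000
  cycle 0 → 1 → 0: weight = 7, length = 2, mean = 7/2 ≈ 3.500
  cycle 1 → 0 → 1: weight = 7, length = 2, mean = 7/2 ≈ 3.500
Minimum mean = 1.000, attained e.g. along the cycle 1 → 1 with weight 1 and length 1. So λ(A) = 1/1 = 1.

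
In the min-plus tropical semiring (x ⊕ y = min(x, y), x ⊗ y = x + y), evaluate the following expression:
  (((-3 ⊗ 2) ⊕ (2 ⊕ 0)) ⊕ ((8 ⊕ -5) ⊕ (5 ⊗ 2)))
(((-3 ⊗ 2) ⊕ (2 ⊕ 0)) ⊕ ((8 ⊕ -5) ⊕ (5 ⊗ 2))) = -5

Expand innermost to outermost. Recall ⊕ takes the minimum of its arguments and ⊗ takes their sum. Working out the expression (((-3 ⊗ 2) ⊕ (2 ⊕ 0)) ⊕ ((8 ⊕ -5) ⊕ (5 ⊗ 2))) gives -5.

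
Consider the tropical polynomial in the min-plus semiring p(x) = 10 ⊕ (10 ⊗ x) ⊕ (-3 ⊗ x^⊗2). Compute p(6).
p(6) = 9

A tropical monomial a ⊗ x^⊗i evaluates to a + i · x. Evaluating each term at x = 6:
  Term 0 contributes 10 + 0 · 6 = 10
  Term 1 contributes 10 + 1 · 6 = 16
  Term 2 contributes -3 + 2 · 6 = 9
p(6) = ⊕ of these = min[10, 16, 9] = 9.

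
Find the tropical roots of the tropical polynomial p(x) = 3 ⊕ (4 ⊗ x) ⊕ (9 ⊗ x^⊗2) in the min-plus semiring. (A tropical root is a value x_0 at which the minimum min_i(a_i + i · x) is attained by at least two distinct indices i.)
Roots: {-5, -1}

Each tropical root is a break point of the lower envelope of the lines y = a_i + i · x (there are 3 lines, with slopes 0, 1, ..., 2). Only the lines that attain the minimum somewhere contribute to roots; other lines are dominated. Here the surviving (envelope) indices are i = 2, i = 1, i = 0.
Intersections between consecutive envelope lines give the roots: for adjacent envelope indices i < j the intersection is x = (a_i − a_j) / (j − i). Reading off the sorted break points: {-5, -1}.
Verification: at each break x_0, at least two indices attain the minimum of min_i(a_i + i · x_0).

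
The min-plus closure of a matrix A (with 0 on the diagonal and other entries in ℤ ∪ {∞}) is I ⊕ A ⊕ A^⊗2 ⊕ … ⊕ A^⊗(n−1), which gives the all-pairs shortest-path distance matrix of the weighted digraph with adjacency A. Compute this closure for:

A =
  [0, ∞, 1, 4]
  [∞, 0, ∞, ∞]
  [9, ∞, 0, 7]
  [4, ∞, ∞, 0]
Closure =
  [0, ∞, 1, 4]
  [∞, 0, ∞, ∞]
  [9, ∞, 0, 7]
  [4, ∞, 5, 0]

This is the Floyd-Warshall all-pairs shortest-path computation. For each intermediate vertex k = 0, 1, …, 3, update dist[i][j] ← min(dist[i][j], dist[i][k] + dist[k][j]). The final matrix gives, for each (i, j), the minimum total weight of any directed path from i to j (possibly empty when i = j).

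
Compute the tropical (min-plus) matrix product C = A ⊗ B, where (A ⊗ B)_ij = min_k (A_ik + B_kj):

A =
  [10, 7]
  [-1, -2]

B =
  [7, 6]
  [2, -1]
A ⊗ B =
  [9, 6]
  [0, -3]

Apply the min-plus product entry-by-entry:
  C[0][0] = min over k of (A[0][0] + B[0][0] = 10 + 7 = 17, A[0][1] + B[1][0] = 7 + 2 = 9) = 9 (attained at k = 1)
  C[0][1] = min over k of (A[0][0] + B[0][1] = 10 + 6 = 16, A[0][1] + B[1][1] = 7 + -1 = 6) = 6 (attained at k = 1)
  C[1][0] = min over k of (A[1][0] + B[0][0] = -1 + 7 = 6, A[1][1] + B[1][0] = -2 + 2 = 0) = 0 (attained at k = 1)
  C[1][1] = min over k of (A[1][0] + B[0][1] = -1 + 6 = 5, A[1][1] + B[1][1] = -2 + -1 = -3) = -3 (attained at k = 1)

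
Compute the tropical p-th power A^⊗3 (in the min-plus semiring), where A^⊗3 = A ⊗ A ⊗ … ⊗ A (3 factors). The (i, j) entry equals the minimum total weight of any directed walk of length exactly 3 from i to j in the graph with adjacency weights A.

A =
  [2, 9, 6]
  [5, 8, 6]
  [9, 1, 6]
A^⊗3 =
  [6, 9, 10]
  [9, 12, 13]
  [8, 8, 12]

Each entry (A^⊗3)_ij equals the minimum over all length-3 walks i = v_0 → v_1 → … → v_3 = j of Σ_t A[v_t][v_{t+1}]. For example, for (i, j) = (0, 2) we minimise over 9 possible intermediate vertex sequences; the minimum is 10, attained along the walk 0 → 0 → 0 → 2.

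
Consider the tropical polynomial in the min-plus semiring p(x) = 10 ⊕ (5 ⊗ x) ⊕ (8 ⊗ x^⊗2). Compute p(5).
p(5) = 10

A tropical monomial a ⊗ x^⊗i evaluates to a + i · x. Evaluating each term at x = 5:
  Term 0 contributes 10 + 0 · 5 = 10
  Term 1 contributes 5 + 1 · 5 = 10
  Term 2 contributes 8 + 2 · 5 = 18
p(5) = ⊕ of these = min[10, 10, 18] = 10.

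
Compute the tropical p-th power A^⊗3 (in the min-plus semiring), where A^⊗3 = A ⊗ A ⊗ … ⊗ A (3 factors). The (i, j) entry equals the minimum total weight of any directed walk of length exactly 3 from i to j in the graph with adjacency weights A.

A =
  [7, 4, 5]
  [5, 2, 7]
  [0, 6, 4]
A^⊗3 =
  [9, 8, 10]
  [9, 6, 11]
  [5, 6, 9]

Each entry (A^⊗3)_ij equals the minimum over all length-3 walks i = v_0 → v_1 → … → v_3 = j of Σ_t A[v_t][v_{t+1}]. For example, for (i, j) = (0, 2) we minimise over 9 possible intermediate vertex sequences; the minimum is 10, attained along the walk 0 → 2 → 0 → 2.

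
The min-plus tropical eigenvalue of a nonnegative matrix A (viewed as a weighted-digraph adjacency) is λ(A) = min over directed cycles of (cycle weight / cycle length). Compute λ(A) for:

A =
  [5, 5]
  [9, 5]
λ(A) = 5

Enumerate directed cycles and compute their means (weight / length). Sample:
  cycle 0 → 0: weight = 5, length = 1, mean = 5/1 ≈ 5.000
  cycle 1 → 1: weight = 5, length = 1, mean = 5/1 ≈ 5.000
  cycle 0 → 1 → 0: weight = 14, length = 2, mean = 14/2 ≈ 7.000
  cycle 1 → 0 → 1: weight = 14, length = 2, mean = 14/2 ≈ 7.000
Minimum mean = 5.000, attained e.g. along the cycle 0 → 0 with weight 5 and length 1. So λ(A) = 5/1 = 5.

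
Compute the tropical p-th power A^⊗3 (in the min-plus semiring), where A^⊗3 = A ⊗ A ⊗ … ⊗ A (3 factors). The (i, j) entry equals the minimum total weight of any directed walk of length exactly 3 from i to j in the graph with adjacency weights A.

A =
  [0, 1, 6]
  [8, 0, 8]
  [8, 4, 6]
A^⊗3 =
  [0, 1, 6]
  [8, 0, 8]
  [8, 4, 12]

Each entry (A^⊗3)_ij equals the minimum over all length-3 walks i = v_0 → v_1 → … → v_3 = j of Σ_t A[v_t][v_{t+1}]. For example, for (i, j) = (0, 2) we minimise over 9 possible intermediate vertex sequences; the minimum is 6, attained along the walk 0 → 0 → 0 → 2.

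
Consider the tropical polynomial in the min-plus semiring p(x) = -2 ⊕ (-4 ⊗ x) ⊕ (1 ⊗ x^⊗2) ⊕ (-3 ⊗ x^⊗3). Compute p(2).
p(2) = -2

A tropical monomial a ⊗ x^⊗i evaluates to a + i · x. Evaluating each term at x = 2:
  Term 0 contributes -2 + 0 · 2 = -2
  Term 1 contributes -4 + 1 · 2 = -2
  Term 2 contributes 1 + 2 · 2 = 5
  Term 3 contributes -3 + 3 · 2 = 3
p(2) = ⊕ of these = min[-2, -2, 5, 3] = -2.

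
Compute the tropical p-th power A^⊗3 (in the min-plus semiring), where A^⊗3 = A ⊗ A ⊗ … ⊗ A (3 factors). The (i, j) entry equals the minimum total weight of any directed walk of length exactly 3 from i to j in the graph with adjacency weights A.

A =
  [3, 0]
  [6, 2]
A^⊗3 =
  [8, 4]
  [10, 6]

Each entry (A^⊗3)_ij equals the minimum over all length-3 walks i = v_0 → v_1 → … → v_3 = j of Σ_t A[v_t][v_{t+1}]. For example, for (i, j) = (0, 1) we minimise over 4 possible intermediate vertex sequences; the minimum is 4, attained along the walk 0 → 1 → 1 → 1.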